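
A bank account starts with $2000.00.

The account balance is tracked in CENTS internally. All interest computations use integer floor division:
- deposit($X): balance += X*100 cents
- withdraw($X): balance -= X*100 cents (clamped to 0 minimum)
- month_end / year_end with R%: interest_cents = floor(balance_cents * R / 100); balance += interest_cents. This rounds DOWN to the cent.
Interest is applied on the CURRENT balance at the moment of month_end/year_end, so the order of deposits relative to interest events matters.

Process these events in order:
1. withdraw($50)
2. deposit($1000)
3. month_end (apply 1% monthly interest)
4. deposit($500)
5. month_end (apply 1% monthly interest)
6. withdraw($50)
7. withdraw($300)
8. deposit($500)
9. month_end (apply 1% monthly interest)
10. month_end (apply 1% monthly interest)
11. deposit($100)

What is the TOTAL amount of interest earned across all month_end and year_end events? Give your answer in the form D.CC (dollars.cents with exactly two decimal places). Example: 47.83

After 1 (withdraw($50)): balance=$1950.00 total_interest=$0.00
After 2 (deposit($1000)): balance=$2950.00 total_interest=$0.00
After 3 (month_end (apply 1% monthly interest)): balance=$2979.50 total_interest=$29.50
After 4 (deposit($500)): balance=$3479.50 total_interest=$29.50
After 5 (month_end (apply 1% monthly interest)): balance=$3514.29 total_interest=$64.29
After 6 (withdraw($50)): balance=$3464.29 total_interest=$64.29
After 7 (withdraw($300)): balance=$3164.29 total_interest=$64.29
After 8 (deposit($500)): balance=$3664.29 total_interest=$64.29
After 9 (month_end (apply 1% monthly interest)): balance=$3700.93 total_interest=$100.93
After 10 (month_end (apply 1% monthly interest)): balance=$3737.93 total_interest=$137.93
After 11 (deposit($100)): balance=$3837.93 total_interest=$137.93

Answer: 137.93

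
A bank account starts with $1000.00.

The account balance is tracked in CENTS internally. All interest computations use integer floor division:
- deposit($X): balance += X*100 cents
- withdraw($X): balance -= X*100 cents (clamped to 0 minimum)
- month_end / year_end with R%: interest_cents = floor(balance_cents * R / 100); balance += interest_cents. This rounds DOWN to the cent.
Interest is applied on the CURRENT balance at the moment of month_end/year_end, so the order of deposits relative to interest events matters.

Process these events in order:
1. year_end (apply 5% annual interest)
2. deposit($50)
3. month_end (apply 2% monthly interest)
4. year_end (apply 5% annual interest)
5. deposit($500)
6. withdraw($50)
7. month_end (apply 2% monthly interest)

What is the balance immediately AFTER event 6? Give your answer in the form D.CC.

After 1 (year_end (apply 5% annual interest)): balance=$1050.00 total_interest=$50.00
After 2 (deposit($50)): balance=$1100.00 total_interest=$50.00
After 3 (month_end (apply 2% monthly interest)): balance=$1122.00 total_interest=$72.00
After 4 (year_end (apply 5% annual interest)): balance=$1178.10 total_interest=$128.10
After 5 (deposit($500)): balance=$1678.10 total_interest=$128.10
After 6 (withdraw($50)): balance=$1628.10 total_interest=$128.10

Answer: 1628.10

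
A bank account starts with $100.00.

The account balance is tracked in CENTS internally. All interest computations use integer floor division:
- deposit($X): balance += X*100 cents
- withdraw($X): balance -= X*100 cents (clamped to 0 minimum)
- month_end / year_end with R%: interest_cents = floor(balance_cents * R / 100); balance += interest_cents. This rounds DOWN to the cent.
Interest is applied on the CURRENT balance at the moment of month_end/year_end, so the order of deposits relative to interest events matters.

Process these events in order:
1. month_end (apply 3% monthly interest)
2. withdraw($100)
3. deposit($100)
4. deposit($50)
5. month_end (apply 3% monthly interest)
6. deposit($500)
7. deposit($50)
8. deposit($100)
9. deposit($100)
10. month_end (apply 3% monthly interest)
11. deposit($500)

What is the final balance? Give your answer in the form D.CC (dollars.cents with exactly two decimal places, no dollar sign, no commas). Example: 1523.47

Answer: 1434.81

Derivation:
After 1 (month_end (apply 3% monthly interest)): balance=$103.00 total_interest=$3.00
After 2 (withdraw($100)): balance=$3.00 total_interest=$3.00
After 3 (deposit($100)): balance=$103.00 total_interest=$3.00
After 4 (deposit($50)): balance=$153.00 total_interest=$3.00
After 5 (month_end (apply 3% monthly interest)): balance=$157.59 total_interest=$7.59
After 6 (deposit($500)): balance=$657.59 total_interest=$7.59
After 7 (deposit($50)): balance=$707.59 total_interest=$7.59
After 8 (deposit($100)): balance=$807.59 total_interest=$7.59
After 9 (deposit($100)): balance=$907.59 total_interest=$7.59
After 10 (month_end (apply 3% monthly interest)): balance=$934.81 total_interest=$34.81
After 11 (deposit($500)): balance=$1434.81 total_interest=$34.81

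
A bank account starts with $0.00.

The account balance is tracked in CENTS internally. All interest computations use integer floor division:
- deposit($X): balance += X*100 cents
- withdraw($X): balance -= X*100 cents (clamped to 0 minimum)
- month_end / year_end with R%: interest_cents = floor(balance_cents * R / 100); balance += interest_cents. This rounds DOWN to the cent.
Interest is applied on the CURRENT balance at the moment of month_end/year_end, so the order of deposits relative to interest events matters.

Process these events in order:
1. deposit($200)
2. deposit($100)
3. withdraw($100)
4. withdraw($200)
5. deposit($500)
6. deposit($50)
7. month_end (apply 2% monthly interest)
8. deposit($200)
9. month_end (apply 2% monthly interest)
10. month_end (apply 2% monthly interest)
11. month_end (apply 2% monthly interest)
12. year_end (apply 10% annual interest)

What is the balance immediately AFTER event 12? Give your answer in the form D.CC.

After 1 (deposit($200)): balance=$200.00 total_interest=$0.00
After 2 (deposit($100)): balance=$300.00 total_interest=$0.00
After 3 (withdraw($100)): balance=$200.00 total_interest=$0.00
After 4 (withdraw($200)): balance=$0.00 total_interest=$0.00
After 5 (deposit($500)): balance=$500.00 total_interest=$0.00
After 6 (deposit($50)): balance=$550.00 total_interest=$0.00
After 7 (month_end (apply 2% monthly interest)): balance=$561.00 total_interest=$11.00
After 8 (deposit($200)): balance=$761.00 total_interest=$11.00
After 9 (month_end (apply 2% monthly interest)): balance=$776.22 total_interest=$26.22
After 10 (month_end (apply 2% monthly interest)): balance=$791.74 total_interest=$41.74
After 11 (month_end (apply 2% monthly interest)): balance=$807.57 total_interest=$57.57
After 12 (year_end (apply 10% annual interest)): balance=$888.32 total_interest=$138.32

Answer: 888.32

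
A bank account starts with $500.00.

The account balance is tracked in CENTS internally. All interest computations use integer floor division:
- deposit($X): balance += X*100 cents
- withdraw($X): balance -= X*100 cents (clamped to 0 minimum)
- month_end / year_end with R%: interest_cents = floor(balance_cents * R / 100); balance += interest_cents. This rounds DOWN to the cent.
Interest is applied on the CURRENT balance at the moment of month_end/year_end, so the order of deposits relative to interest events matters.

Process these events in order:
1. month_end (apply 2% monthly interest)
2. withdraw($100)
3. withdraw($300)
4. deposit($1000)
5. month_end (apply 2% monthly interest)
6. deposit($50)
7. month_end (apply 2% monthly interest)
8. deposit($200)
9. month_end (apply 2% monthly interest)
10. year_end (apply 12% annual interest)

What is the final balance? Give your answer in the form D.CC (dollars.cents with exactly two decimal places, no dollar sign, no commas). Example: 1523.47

After 1 (month_end (apply 2% monthly interest)): balance=$510.00 total_interest=$10.00
After 2 (withdraw($100)): balance=$410.00 total_interest=$10.00
After 3 (withdraw($300)): balance=$110.00 total_interest=$10.00
After 4 (deposit($1000)): balance=$1110.00 total_interest=$10.00
After 5 (month_end (apply 2% monthly interest)): balance=$1132.20 total_interest=$32.20
After 6 (deposit($50)): balance=$1182.20 total_interest=$32.20
After 7 (month_end (apply 2% monthly interest)): balance=$1205.84 total_interest=$55.84
After 8 (deposit($200)): balance=$1405.84 total_interest=$55.84
After 9 (month_end (apply 2% monthly interest)): balance=$1433.95 total_interest=$83.95
After 10 (year_end (apply 12% annual interest)): balance=$1606.02 total_interest=$256.02

Answer: 1606.02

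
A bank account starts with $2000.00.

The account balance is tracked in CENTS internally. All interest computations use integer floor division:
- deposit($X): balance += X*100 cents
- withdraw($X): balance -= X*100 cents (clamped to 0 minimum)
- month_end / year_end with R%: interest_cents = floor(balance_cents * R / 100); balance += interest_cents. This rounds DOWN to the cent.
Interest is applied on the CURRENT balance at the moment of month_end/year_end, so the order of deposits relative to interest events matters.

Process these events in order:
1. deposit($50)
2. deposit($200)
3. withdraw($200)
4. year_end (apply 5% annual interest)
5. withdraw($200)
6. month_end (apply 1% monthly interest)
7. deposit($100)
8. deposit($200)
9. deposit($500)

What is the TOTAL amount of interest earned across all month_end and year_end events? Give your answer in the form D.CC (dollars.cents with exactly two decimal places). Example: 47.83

Answer: 122.02

Derivation:
After 1 (deposit($50)): balance=$2050.00 total_interest=$0.00
After 2 (deposit($200)): balance=$2250.00 total_interest=$0.00
After 3 (withdraw($200)): balance=$2050.00 total_interest=$0.00
After 4 (year_end (apply 5% annual interest)): balance=$2152.50 total_interest=$102.50
After 5 (withdraw($200)): balance=$1952.50 total_interest=$102.50
After 6 (month_end (apply 1% monthly interest)): balance=$1972.02 total_interest=$122.02
After 7 (deposit($100)): balance=$2072.02 total_interest=$122.02
After 8 (deposit($200)): balance=$2272.02 total_interest=$122.02
After 9 (deposit($500)): balance=$2772.02 total_interest=$122.02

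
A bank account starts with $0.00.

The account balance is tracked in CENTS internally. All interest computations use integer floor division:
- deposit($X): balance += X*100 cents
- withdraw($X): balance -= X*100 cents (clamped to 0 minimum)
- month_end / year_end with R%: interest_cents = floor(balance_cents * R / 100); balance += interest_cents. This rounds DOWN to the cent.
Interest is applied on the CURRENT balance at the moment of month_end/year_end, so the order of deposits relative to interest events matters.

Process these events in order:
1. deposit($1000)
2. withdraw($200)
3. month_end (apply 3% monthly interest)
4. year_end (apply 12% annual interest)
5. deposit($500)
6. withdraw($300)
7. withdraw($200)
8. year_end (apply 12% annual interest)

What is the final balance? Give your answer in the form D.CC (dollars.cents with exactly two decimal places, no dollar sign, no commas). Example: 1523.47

After 1 (deposit($1000)): balance=$1000.00 total_interest=$0.00
After 2 (withdraw($200)): balance=$800.00 total_interest=$0.00
After 3 (month_end (apply 3% monthly interest)): balance=$824.00 total_interest=$24.00
After 4 (year_end (apply 12% annual interest)): balance=$922.88 total_interest=$122.88
After 5 (deposit($500)): balance=$1422.88 total_interest=$122.88
After 6 (withdraw($300)): balance=$1122.88 total_interest=$122.88
After 7 (withdraw($200)): balance=$922.88 total_interest=$122.88
After 8 (year_end (apply 12% annual interest)): balance=$1033.62 total_interest=$233.62

Answer: 1033.62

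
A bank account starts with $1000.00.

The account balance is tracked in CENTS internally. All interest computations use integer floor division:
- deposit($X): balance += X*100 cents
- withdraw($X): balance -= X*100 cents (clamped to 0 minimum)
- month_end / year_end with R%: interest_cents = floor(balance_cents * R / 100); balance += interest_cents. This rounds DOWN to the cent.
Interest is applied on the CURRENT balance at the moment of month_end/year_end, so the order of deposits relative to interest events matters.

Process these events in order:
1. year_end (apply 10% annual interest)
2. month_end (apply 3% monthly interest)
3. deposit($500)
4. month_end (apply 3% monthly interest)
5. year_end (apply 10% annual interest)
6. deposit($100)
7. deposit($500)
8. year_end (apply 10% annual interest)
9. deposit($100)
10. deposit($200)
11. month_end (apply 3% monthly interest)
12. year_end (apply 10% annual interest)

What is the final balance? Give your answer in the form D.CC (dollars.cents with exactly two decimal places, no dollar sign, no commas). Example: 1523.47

Answer: 3393.54

Derivation:
After 1 (year_end (apply 10% annual interest)): balance=$1100.00 total_interest=$100.00
After 2 (month_end (apply 3% monthly interest)): balance=$1133.00 total_interest=$133.00
After 3 (deposit($500)): balance=$1633.00 total_interest=$133.00
After 4 (month_end (apply 3% monthly interest)): balance=$1681.99 total_interest=$181.99
After 5 (year_end (apply 10% annual interest)): balance=$1850.18 total_interest=$350.18
After 6 (deposit($100)): balance=$1950.18 total_interest=$350.18
After 7 (deposit($500)): balance=$2450.18 total_interest=$350.18
After 8 (year_end (apply 10% annual interest)): balance=$2695.19 total_interest=$595.19
After 9 (deposit($100)): balance=$2795.19 total_interest=$595.19
After 10 (deposit($200)): balance=$2995.19 total_interest=$595.19
After 11 (month_end (apply 3% monthly interest)): balance=$3085.04 total_interest=$685.04
After 12 (year_end (apply 10% annual interest)): balance=$3393.54 total_interest=$993.54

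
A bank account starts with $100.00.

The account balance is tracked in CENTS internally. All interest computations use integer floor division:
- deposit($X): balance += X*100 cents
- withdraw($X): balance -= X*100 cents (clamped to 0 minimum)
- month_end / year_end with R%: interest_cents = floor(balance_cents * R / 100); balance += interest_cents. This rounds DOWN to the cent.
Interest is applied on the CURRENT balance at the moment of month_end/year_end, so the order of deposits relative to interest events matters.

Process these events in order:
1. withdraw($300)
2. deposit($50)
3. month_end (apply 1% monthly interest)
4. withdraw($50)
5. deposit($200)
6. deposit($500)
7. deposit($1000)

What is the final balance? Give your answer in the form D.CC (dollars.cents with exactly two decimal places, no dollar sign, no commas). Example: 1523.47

Answer: 1700.50

Derivation:
After 1 (withdraw($300)): balance=$0.00 total_interest=$0.00
After 2 (deposit($50)): balance=$50.00 total_interest=$0.00
After 3 (month_end (apply 1% monthly interest)): balance=$50.50 total_interest=$0.50
After 4 (withdraw($50)): balance=$0.50 total_interest=$0.50
After 5 (deposit($200)): balance=$200.50 total_interest=$0.50
After 6 (deposit($500)): balance=$700.50 total_interest=$0.50
After 7 (deposit($1000)): balance=$1700.50 total_interest=$0.50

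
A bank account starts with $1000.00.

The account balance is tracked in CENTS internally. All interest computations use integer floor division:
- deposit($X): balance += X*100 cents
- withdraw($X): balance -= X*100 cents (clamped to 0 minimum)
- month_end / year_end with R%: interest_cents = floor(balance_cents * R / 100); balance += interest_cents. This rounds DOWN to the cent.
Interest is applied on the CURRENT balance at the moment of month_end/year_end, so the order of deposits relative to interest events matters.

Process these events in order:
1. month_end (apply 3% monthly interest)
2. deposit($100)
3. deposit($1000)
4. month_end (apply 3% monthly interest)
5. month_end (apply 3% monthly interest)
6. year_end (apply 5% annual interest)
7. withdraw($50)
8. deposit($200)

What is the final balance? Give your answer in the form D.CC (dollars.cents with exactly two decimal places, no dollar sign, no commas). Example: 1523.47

Answer: 2522.69

Derivation:
After 1 (month_end (apply 3% monthly interest)): balance=$1030.00 total_interest=$30.00
After 2 (deposit($100)): balance=$1130.00 total_interest=$30.00
After 3 (deposit($1000)): balance=$2130.00 total_interest=$30.00
After 4 (month_end (apply 3% monthly interest)): balance=$2193.90 total_interest=$93.90
After 5 (month_end (apply 3% monthly interest)): balance=$2259.71 total_interest=$159.71
After 6 (year_end (apply 5% annual interest)): balance=$2372.69 total_interest=$272.69
After 7 (withdraw($50)): balance=$2322.69 total_interest=$272.69
After 8 (deposit($200)): balance=$2522.69 total_interest=$272.69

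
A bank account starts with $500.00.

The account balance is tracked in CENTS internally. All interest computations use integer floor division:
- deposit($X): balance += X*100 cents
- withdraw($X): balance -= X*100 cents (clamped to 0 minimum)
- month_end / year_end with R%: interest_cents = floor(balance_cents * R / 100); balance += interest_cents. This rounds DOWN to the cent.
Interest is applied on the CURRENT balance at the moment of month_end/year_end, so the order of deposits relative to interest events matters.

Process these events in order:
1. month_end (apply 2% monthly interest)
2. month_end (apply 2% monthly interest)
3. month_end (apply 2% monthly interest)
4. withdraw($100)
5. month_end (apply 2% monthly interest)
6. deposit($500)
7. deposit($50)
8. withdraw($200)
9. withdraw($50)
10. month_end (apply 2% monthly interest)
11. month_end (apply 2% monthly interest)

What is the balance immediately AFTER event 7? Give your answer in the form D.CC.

Answer: 989.21

Derivation:
After 1 (month_end (apply 2% monthly interest)): balance=$510.00 total_interest=$10.00
After 2 (month_end (apply 2% monthly interest)): balance=$520.20 total_interest=$20.20
After 3 (month_end (apply 2% monthly interest)): balance=$530.60 total_interest=$30.60
After 4 (withdraw($100)): balance=$430.60 total_interest=$30.60
After 5 (month_end (apply 2% monthly interest)): balance=$439.21 total_interest=$39.21
After 6 (deposit($500)): balance=$939.21 total_interest=$39.21
After 7 (deposit($50)): balance=$989.21 total_interest=$39.21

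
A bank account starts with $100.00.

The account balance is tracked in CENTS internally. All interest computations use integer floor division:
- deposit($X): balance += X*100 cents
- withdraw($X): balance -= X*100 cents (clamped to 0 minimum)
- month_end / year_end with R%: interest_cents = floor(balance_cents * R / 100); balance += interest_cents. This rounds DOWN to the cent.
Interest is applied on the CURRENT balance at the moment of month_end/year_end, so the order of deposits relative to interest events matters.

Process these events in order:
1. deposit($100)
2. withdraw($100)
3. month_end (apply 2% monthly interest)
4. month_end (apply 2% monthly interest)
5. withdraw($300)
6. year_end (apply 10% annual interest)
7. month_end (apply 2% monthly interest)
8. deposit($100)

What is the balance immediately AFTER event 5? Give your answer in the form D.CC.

Answer: 0.00

Derivation:
After 1 (deposit($100)): balance=$200.00 total_interest=$0.00
After 2 (withdraw($100)): balance=$100.00 total_interest=$0.00
After 3 (month_end (apply 2% monthly interest)): balance=$102.00 total_interest=$2.00
After 4 (month_end (apply 2% monthly interest)): balance=$104.04 total_interest=$4.04
After 5 (withdraw($300)): balance=$0.00 total_interest=$4.04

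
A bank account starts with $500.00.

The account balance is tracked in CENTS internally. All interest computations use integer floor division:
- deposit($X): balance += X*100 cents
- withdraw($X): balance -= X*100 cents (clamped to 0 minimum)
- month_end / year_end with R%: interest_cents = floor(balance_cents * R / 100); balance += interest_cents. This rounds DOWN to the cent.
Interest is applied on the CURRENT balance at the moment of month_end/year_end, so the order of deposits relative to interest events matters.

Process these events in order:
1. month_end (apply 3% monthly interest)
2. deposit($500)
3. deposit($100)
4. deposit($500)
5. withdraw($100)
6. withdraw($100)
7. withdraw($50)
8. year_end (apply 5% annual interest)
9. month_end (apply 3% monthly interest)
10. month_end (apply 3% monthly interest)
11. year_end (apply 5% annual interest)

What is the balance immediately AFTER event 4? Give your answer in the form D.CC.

Answer: 1615.00

Derivation:
After 1 (month_end (apply 3% monthly interest)): balance=$515.00 total_interest=$15.00
After 2 (deposit($500)): balance=$1015.00 total_interest=$15.00
After 3 (deposit($100)): balance=$1115.00 total_interest=$15.00
After 4 (deposit($500)): balance=$1615.00 total_interest=$15.00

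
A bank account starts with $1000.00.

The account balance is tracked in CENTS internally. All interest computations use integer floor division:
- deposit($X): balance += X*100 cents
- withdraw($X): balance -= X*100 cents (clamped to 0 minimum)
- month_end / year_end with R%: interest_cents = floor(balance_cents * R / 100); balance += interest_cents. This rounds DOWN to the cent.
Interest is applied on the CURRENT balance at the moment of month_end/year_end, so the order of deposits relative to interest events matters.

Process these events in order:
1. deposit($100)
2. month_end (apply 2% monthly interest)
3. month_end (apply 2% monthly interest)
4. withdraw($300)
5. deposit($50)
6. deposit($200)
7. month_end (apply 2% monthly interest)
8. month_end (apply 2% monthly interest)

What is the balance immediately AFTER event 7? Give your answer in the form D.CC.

After 1 (deposit($100)): balance=$1100.00 total_interest=$0.00
After 2 (month_end (apply 2% monthly interest)): balance=$1122.00 total_interest=$22.00
After 3 (month_end (apply 2% monthly interest)): balance=$1144.44 total_interest=$44.44
After 4 (withdraw($300)): balance=$844.44 total_interest=$44.44
After 5 (deposit($50)): balance=$894.44 total_interest=$44.44
After 6 (deposit($200)): balance=$1094.44 total_interest=$44.44
After 7 (month_end (apply 2% monthly interest)): balance=$1116.32 total_interest=$66.32

Answer: 1116.32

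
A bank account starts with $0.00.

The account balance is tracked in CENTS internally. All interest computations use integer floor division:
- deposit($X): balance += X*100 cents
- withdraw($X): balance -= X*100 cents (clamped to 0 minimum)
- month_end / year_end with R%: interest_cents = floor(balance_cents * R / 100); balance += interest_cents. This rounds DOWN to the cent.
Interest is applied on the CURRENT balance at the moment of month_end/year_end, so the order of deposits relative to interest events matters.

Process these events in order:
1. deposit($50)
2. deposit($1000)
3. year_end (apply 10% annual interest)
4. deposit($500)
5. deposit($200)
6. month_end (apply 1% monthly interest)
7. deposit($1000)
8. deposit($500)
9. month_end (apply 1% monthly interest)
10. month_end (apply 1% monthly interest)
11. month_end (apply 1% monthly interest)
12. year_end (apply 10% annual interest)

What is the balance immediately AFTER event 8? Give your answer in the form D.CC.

After 1 (deposit($50)): balance=$50.00 total_interest=$0.00
After 2 (deposit($1000)): balance=$1050.00 total_interest=$0.00
After 3 (year_end (apply 10% annual interest)): balance=$1155.00 total_interest=$105.00
After 4 (deposit($500)): balance=$1655.00 total_interest=$105.00
After 5 (deposit($200)): balance=$1855.00 total_interest=$105.00
After 6 (month_end (apply 1% monthly interest)): balance=$1873.55 total_interest=$123.55
After 7 (deposit($1000)): balance=$2873.55 total_interest=$123.55
After 8 (deposit($500)): balance=$3373.55 total_interest=$123.55

Answer: 3373.55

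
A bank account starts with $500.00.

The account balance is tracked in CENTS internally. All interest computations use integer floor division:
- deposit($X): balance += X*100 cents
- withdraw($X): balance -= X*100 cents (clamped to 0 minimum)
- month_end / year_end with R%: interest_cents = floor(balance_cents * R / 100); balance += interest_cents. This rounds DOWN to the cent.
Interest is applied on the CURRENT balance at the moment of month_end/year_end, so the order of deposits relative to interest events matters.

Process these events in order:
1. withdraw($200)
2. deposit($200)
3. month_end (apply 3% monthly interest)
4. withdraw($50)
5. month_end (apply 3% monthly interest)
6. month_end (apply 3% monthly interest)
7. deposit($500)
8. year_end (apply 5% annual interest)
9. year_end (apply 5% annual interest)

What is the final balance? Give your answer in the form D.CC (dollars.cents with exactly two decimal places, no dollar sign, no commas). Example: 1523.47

After 1 (withdraw($200)): balance=$300.00 total_interest=$0.00
After 2 (deposit($200)): balance=$500.00 total_interest=$0.00
After 3 (month_end (apply 3% monthly interest)): balance=$515.00 total_interest=$15.00
After 4 (withdraw($50)): balance=$465.00 total_interest=$15.00
After 5 (month_end (apply 3% monthly interest)): balance=$478.95 total_interest=$28.95
After 6 (month_end (apply 3% monthly interest)): balance=$493.31 total_interest=$43.31
After 7 (deposit($500)): balance=$993.31 total_interest=$43.31
After 8 (year_end (apply 5% annual interest)): balance=$1042.97 total_interest=$92.97
After 9 (year_end (apply 5% annual interest)): balance=$1095.11 total_interest=$145.11

Answer: 1095.11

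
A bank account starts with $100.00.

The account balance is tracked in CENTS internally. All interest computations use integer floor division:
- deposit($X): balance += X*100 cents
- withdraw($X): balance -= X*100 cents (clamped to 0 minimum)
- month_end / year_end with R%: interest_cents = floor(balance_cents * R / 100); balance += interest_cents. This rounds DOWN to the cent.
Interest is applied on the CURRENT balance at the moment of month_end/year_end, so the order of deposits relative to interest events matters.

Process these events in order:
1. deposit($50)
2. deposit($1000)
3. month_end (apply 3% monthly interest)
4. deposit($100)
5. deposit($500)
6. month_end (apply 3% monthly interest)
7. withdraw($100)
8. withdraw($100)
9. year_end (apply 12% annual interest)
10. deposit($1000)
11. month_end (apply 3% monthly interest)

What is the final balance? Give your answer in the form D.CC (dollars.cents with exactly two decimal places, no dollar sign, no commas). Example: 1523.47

After 1 (deposit($50)): balance=$150.00 total_interest=$0.00
After 2 (deposit($1000)): balance=$1150.00 total_interest=$0.00
After 3 (month_end (apply 3% monthly interest)): balance=$1184.50 total_interest=$34.50
After 4 (deposit($100)): balance=$1284.50 total_interest=$34.50
After 5 (deposit($500)): balance=$1784.50 total_interest=$34.50
After 6 (month_end (apply 3% monthly interest)): balance=$1838.03 total_interest=$88.03
After 7 (withdraw($100)): balance=$1738.03 total_interest=$88.03
After 8 (withdraw($100)): balance=$1638.03 total_interest=$88.03
After 9 (year_end (apply 12% annual interest)): balance=$1834.59 total_interest=$284.59
After 10 (deposit($1000)): balance=$2834.59 total_interest=$284.59
After 11 (month_end (apply 3% monthly interest)): balance=$2919.62 total_interest=$369.62

Answer: 2919.62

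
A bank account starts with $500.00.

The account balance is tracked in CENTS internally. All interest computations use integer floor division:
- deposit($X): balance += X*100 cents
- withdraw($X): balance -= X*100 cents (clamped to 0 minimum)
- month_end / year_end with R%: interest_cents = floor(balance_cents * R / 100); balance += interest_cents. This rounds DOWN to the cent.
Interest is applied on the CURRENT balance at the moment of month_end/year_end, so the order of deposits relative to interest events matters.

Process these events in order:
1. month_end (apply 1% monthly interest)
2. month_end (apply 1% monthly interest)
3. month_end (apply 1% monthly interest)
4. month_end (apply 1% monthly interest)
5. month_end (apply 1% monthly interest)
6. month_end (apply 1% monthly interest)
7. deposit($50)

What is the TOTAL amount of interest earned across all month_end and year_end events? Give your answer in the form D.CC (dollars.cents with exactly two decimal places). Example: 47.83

After 1 (month_end (apply 1% monthly interest)): balance=$505.00 total_interest=$5.00
After 2 (month_end (apply 1% monthly interest)): balance=$510.05 total_interest=$10.05
After 3 (month_end (apply 1% monthly interest)): balance=$515.15 total_interest=$15.15
After 4 (month_end (apply 1% monthly interest)): balance=$520.30 total_interest=$20.30
After 5 (month_end (apply 1% monthly interest)): balance=$525.50 total_interest=$25.50
After 6 (month_end (apply 1% monthly interest)): balance=$530.75 total_interest=$30.75
After 7 (deposit($50)): balance=$580.75 total_interest=$30.75

Answer: 30.75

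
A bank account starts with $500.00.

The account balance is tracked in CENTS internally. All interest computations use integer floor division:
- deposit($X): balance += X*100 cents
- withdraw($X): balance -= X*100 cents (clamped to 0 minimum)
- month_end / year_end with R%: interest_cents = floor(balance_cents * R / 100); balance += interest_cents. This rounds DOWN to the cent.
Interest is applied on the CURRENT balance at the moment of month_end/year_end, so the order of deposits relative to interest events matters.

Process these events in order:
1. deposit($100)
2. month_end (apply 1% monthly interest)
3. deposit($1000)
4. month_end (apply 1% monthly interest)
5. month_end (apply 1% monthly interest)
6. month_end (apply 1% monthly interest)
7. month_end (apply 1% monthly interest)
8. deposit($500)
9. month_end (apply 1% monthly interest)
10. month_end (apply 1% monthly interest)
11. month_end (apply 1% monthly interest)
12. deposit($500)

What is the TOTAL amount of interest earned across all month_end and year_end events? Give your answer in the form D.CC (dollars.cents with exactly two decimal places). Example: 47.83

Answer: 136.97

Derivation:
After 1 (deposit($100)): balance=$600.00 total_interest=$0.00
After 2 (month_end (apply 1% monthly interest)): balance=$606.00 total_interest=$6.00
After 3 (deposit($1000)): balance=$1606.00 total_interest=$6.00
After 4 (month_end (apply 1% monthly interest)): balance=$1622.06 total_interest=$22.06
After 5 (month_end (apply 1% monthly interest)): balance=$1638.28 total_interest=$38.28
After 6 (month_end (apply 1% monthly interest)): balance=$1654.66 total_interest=$54.66
After 7 (month_end (apply 1% monthly interest)): balance=$1671.20 total_interest=$71.20
After 8 (deposit($500)): balance=$2171.20 total_interest=$71.20
After 9 (month_end (apply 1% monthly interest)): balance=$2192.91 total_interest=$92.91
After 10 (month_end (apply 1% monthly interest)): balance=$2214.83 total_interest=$114.83
After 11 (month_end (apply 1% monthly interest)): balance=$2236.97 total_interest=$136.97
After 12 (deposit($500)): balance=$2736.97 total_interest=$136.97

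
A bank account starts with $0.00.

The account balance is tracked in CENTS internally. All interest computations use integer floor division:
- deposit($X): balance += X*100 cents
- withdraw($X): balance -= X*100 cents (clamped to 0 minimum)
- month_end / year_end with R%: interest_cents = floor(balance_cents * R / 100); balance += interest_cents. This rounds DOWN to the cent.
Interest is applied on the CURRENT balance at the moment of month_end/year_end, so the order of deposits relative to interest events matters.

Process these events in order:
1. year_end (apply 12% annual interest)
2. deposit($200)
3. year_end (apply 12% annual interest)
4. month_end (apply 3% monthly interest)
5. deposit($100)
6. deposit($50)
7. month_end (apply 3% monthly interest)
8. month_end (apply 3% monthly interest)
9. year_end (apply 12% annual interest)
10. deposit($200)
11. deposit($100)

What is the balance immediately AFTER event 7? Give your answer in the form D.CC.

Answer: 392.14

Derivation:
After 1 (year_end (apply 12% annual interest)): balance=$0.00 total_interest=$0.00
After 2 (deposit($200)): balance=$200.00 total_interest=$0.00
After 3 (year_end (apply 12% annual interest)): balance=$224.00 total_interest=$24.00
After 4 (month_end (apply 3% monthly interest)): balance=$230.72 total_interest=$30.72
After 5 (deposit($100)): balance=$330.72 total_interest=$30.72
After 6 (deposit($50)): balance=$380.72 total_interest=$30.72
After 7 (month_end (apply 3% monthly interest)): balance=$392.14 total_interest=$42.14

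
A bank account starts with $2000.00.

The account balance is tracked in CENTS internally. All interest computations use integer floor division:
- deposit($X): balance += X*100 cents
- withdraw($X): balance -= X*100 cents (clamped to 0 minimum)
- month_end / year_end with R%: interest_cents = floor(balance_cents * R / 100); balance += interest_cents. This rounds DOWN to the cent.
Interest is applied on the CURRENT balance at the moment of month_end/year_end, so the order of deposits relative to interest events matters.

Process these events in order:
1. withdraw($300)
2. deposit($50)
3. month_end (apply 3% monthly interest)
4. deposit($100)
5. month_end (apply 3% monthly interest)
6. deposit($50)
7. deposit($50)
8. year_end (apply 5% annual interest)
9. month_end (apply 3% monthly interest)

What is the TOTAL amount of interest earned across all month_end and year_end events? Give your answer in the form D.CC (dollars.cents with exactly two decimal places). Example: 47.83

Answer: 277.41

Derivation:
After 1 (withdraw($300)): balance=$1700.00 total_interest=$0.00
After 2 (deposit($50)): balance=$1750.00 total_interest=$0.00
After 3 (month_end (apply 3% monthly interest)): balance=$1802.50 total_interest=$52.50
After 4 (deposit($100)): balance=$1902.50 total_interest=$52.50
After 5 (month_end (apply 3% monthly interest)): balance=$1959.57 total_interest=$109.57
After 6 (deposit($50)): balance=$2009.57 total_interest=$109.57
After 7 (deposit($50)): balance=$2059.57 total_interest=$109.57
After 8 (year_end (apply 5% annual interest)): balance=$2162.54 total_interest=$212.54
After 9 (month_end (apply 3% monthly interest)): balance=$2227.41 total_interest=$277.41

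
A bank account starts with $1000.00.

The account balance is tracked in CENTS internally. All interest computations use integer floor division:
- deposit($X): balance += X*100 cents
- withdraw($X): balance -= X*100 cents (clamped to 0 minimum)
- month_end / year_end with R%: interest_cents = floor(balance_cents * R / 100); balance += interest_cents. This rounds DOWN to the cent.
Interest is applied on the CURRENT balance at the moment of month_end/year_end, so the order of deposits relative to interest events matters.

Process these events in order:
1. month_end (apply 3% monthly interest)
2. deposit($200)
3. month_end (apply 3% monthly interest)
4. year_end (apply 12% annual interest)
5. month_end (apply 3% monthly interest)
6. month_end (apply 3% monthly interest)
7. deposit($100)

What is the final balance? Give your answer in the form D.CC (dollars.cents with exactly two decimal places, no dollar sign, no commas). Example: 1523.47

Answer: 1605.32

Derivation:
After 1 (month_end (apply 3% monthly interest)): balance=$1030.00 total_interest=$30.00
After 2 (deposit($200)): balance=$1230.00 total_interest=$30.00
After 3 (month_end (apply 3% monthly interest)): balance=$1266.90 total_interest=$66.90
After 4 (year_end (apply 12% annual interest)): balance=$1418.92 total_interest=$218.92
After 5 (month_end (apply 3% monthly interest)): balance=$1461.48 total_interest=$261.48
After 6 (month_end (apply 3% monthly interest)): balance=$1505.32 total_interest=$305.32
After 7 (deposit($100)): balance=$1605.32 total_interest=$305.32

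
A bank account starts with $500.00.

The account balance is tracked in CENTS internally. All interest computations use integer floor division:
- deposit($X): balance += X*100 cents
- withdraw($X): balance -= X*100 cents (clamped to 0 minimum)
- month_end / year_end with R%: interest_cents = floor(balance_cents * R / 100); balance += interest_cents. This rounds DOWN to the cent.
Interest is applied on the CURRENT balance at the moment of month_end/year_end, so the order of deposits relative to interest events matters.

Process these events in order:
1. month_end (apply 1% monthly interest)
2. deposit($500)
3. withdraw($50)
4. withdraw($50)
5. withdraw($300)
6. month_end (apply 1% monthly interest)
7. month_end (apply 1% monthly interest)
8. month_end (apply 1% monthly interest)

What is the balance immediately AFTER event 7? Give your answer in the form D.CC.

After 1 (month_end (apply 1% monthly interest)): balance=$505.00 total_interest=$5.00
After 2 (deposit($500)): balance=$1005.00 total_interest=$5.00
After 3 (withdraw($50)): balance=$955.00 total_interest=$5.00
After 4 (withdraw($50)): balance=$905.00 total_interest=$5.00
After 5 (withdraw($300)): balance=$605.00 total_interest=$5.00
After 6 (month_end (apply 1% monthly interest)): balance=$611.05 total_interest=$11.05
After 7 (month_end (apply 1% monthly interest)): balance=$617.16 total_interest=$17.16

Answer: 617.16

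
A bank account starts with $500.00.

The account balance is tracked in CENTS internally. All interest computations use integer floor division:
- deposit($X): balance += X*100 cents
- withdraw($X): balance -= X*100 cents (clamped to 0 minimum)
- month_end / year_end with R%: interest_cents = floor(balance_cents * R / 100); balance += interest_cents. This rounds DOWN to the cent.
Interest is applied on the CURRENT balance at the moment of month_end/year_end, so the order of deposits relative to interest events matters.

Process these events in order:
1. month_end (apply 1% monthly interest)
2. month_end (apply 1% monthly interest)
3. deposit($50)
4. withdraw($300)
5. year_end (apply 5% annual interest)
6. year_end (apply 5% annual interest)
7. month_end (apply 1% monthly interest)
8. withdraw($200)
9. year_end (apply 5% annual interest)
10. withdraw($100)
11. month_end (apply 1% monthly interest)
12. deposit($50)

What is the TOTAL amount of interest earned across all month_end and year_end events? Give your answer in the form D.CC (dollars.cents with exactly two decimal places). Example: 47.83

Answer: 44.03

Derivation:
After 1 (month_end (apply 1% monthly interest)): balance=$505.00 total_interest=$5.00
After 2 (month_end (apply 1% monthly interest)): balance=$510.05 total_interest=$10.05
After 3 (deposit($50)): balance=$560.05 total_interest=$10.05
After 4 (withdraw($300)): balance=$260.05 total_interest=$10.05
After 5 (year_end (apply 5% annual interest)): balance=$273.05 total_interest=$23.05
After 6 (year_end (apply 5% annual interest)): balance=$286.70 total_interest=$36.70
After 7 (month_end (apply 1% monthly interest)): balance=$289.56 total_interest=$39.56
After 8 (withdraw($200)): balance=$89.56 total_interest=$39.56
After 9 (year_end (apply 5% annual interest)): balance=$94.03 total_interest=$44.03
After 10 (withdraw($100)): balance=$0.00 total_interest=$44.03
After 11 (month_end (apply 1% monthly interest)): balance=$0.00 total_interest=$44.03
After 12 (deposit($50)): balance=$50.00 total_interest=$44.03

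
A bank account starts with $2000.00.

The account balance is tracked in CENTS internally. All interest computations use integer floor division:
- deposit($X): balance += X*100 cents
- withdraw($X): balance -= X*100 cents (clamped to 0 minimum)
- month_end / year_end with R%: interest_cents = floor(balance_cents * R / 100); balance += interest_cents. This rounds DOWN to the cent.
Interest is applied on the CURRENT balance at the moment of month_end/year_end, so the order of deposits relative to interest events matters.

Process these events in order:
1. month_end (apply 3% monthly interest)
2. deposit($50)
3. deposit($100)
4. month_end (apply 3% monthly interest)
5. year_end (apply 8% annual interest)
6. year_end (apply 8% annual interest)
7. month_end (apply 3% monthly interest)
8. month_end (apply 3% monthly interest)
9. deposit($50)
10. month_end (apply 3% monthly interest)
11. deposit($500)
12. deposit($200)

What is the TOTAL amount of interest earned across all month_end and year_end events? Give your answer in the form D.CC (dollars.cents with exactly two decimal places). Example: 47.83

After 1 (month_end (apply 3% monthly interest)): balance=$2060.00 total_interest=$60.00
After 2 (deposit($50)): balance=$2110.00 total_interest=$60.00
After 3 (deposit($100)): balance=$2210.00 total_interest=$60.00
After 4 (month_end (apply 3% monthly interest)): balance=$2276.30 total_interest=$126.30
After 5 (year_end (apply 8% annual interest)): balance=$2458.40 total_interest=$308.40
After 6 (year_end (apply 8% annual interest)): balance=$2655.07 total_interest=$505.07
After 7 (month_end (apply 3% monthly interest)): balance=$2734.72 total_interest=$584.72
After 8 (month_end (apply 3% monthly interest)): balance=$2816.76 total_interest=$666.76
After 9 (deposit($50)): balance=$2866.76 total_interest=$666.76
After 10 (month_end (apply 3% monthly interest)): balance=$2952.76 total_interest=$752.76
After 11 (deposit($500)): balance=$3452.76 total_interest=$752.76
After 12 (deposit($200)): balance=$3652.76 total_interest=$752.76

Answer: 752.76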